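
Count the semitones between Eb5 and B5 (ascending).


Absolute semitone position = octave×12 + chromatic position
Eb5: 5×12 + 3 = 63
B5: 5×12 + 11 = 71
Difference = 71 - 63 = 8
= 8 semitones


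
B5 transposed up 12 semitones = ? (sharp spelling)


B5: chromatic position 11 in octave 5 → absolute = 5×12 + 11 = 71
Transpose up 12: 71 + 12 = 83
83 = 6×12 + 11 → B in octave 6
Result = B6


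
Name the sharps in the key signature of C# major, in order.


Solution.
Sharp major keys follow the circle of fifths: C(0), G(1), D(2), A(3), E(4), B(5), F#(6), C#(7)
C# major has 7 sharps
Order of sharps: F# C# G# D# A# E# B# → first 7: F#, C#, G#, D#, A#, E#, B#
= F#, C#, G#, D#, A#, E#, B#


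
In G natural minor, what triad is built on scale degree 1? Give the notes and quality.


Reasoning:
G natural minor scale: G A Bb C D Eb F
Diatonic triad on degree 1 stacks scale notes 1, 3, 5: G Bb D
G→Bb = 3 semitones; G→D = 7 semitones → minor triad
= G Bb D (minor)


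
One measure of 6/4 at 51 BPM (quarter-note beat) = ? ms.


Working:
Quarter-note beat duration = 60000 / 51 ms
Beats per measure (6/4) = 6
One measure = 6 × 60000 / 51 = 360000 / 51 ms
= 7058.8 ms


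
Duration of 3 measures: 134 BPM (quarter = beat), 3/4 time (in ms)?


Quarter-note beat duration = 60000 / 134 ms
Beats per measure (3/4) = 3
One measure = 3 × 60000 / 134 = 180000 / 134 ms
3 measures = 3 × 180000 / 134 = 540000 / 134
= 4029.9 ms


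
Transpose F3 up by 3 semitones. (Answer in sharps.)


Step by step:
F3: chromatic position 5 in octave 3 → absolute = 3×12 + 5 = 41
Transpose up 3: 41 + 3 = 44
44 = 3×12 + 8 → G# in octave 3
Result = G#3


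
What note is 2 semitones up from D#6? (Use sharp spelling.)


Step by step:
D#6: chromatic position 3 in octave 6 → absolute = 6×12 + 3 = 75
Transpose up 2: 75 + 2 = 77
77 = 6×12 + 5 → F in octave 6
Result = F6


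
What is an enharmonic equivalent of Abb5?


Reasoning:
Enharmonic notes sound the same pitch but are spelled with different letter names
Abb and G name the same pitch class
= G5


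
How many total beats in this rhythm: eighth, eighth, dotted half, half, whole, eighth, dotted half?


Beat values:
  eighth = 0.5 beats
  eighth = 0.5 beats
  dotted half = 3 beats
  half = 2 beats
  whole = 4 beats
  eighth = 0.5 beats
  dotted half = 3 beats
Sum = 0.5 + 0.5 + 3 + 2 + 4 + 0.5 + 3
= 13.5 beats


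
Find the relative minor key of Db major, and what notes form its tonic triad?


Reasoning:
The relative minor shares the major's key signature and starts on its 6th degree
6th degree = a major 6th above the tonic; a major 6th above Db is Bb
→ relative minor of Db major is Bb minor
Tonic triad of Bb minor = root + minor 3rd + perfect 5th = Bb Db F
= Bb minor; triad = Bb Db F


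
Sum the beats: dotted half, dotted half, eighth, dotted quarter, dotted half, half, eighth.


Reasoning:
Beat values:
  dotted half = 3 beats
  dotted half = 3 beats
  eighth = 0.5 beats
  dotted quarter = 1.5 beats
  dotted half = 3 beats
  half = 2 beats
  eighth = 0.5 beats
Sum = 3 + 3 + 0.5 + 1.5 + 3 + 2 + 0.5
= 13.5 beats


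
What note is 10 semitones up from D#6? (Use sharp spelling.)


Let's work it out.
D#6: chromatic position 3 in octave 6 → absolute = 6×12 + 3 = 75
Transpose up 10: 75 + 10 = 85
85 = 7×12 + 1 → C# in octave 7
Result = C#7


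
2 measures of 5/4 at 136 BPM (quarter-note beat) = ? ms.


Step by step:
Quarter-note beat duration = 60000 / 136 ms
Beats per measure (5/4) = 5
One measure = 5 × 60000 / 136 = 300000 / 136 ms
2 measures = 2 × 300000 / 136 = 600000 / 136
= 4411.8 ms


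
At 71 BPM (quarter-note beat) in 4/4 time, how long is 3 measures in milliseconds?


Let's work it out.
Quarter-note beat duration = 60000 / 71 ms
Beats per measure (4/4) = 4
One measure = 4 × 60000 / 71 = 240000 / 71 ms
3 measures = 3 × 240000 / 71 = 720000 / 71
= 10140.8 ms


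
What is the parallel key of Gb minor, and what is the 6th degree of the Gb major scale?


Parallel keys share the same tonic but differ in mode
Gb minor → parallel is Gb major
Gb major scale: Gb Ab Bb Cb Db Eb F
= Gb major; 6th degree = Eb


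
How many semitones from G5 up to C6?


Solution.
Absolute semitone position = octave×12 + chromatic position
G5: 5×12 + 7 = 67
C6: 6×12 + 0 = 72
Difference = 72 - 67 = 5
= 5 semitones


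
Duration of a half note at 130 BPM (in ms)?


One quarter-note beat = 60000 / BPM = 60000 / 130 ms
Half note = 2 × quarter note
Duration = 2 × 60000 / 130 = 120000 / 130
= 923.1 ms


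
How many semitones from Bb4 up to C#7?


Absolute semitone position = octave×12 + chromatic position
Bb4: 4×12 + 10 = 58
C#7: 7×12 + 1 = 85
Difference = 85 - 58 = 27
= 27 semitones


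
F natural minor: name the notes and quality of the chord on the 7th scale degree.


F natural minor scale: F G Ab Bb C Db Eb
Diatonic triad on degree 7 stacks scale notes 7, 2, 4: Eb G Bb
Eb→G = 4 semitones; Eb→Bb = 7 semitones → major triad
= Eb G Bb (major)


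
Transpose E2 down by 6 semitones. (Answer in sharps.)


Let's work it out.
E2: chromatic position 4 in octave 2 → absolute = 2×12 + 4 = 28
Transpose down 6: 28 - 6 = 22
22 = 1×12 + 10 → A# in octave 1
Result = A#1


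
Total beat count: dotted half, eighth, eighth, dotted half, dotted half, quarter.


Step by step:
Beat values:
  dotted half = 3 beats
  eighth = 0.5 beats
  eighth = 0.5 beats
  dotted half = 3 beats
  dotted half = 3 beats
  quarter = 1 beat
Sum = 3 + 0.5 + 0.5 + 3 + 3 + 1
= 11 beats


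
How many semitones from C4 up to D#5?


Solution.
Absolute semitone position = octave×12 + chromatic position
C4: 4×12 + 0 = 48
D#5: 5×12 + 3 = 63
Difference = 63 - 48 = 15
= 15 semitones


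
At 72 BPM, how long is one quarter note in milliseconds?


One quarter-note beat = 60000 / BPM = 60000 / 72 ms
Duration = 60000 / 72
= 833.3 ms


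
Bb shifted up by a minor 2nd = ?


Step by step:
minor 2nd: 2 letter names, 1 semitones
Letter: B + 1 → C
Pitch: Bb + 1 semitones, spelled as a C → Cb
= Cb


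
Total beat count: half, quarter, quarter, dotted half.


Let's work it out.
Beat values:
  half = 2 beats
  quarter = 1 beat
  quarter = 1 beat
  dotted half = 3 beats
Sum = 2 + 1 + 1 + 3
= 7 beats


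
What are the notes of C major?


Let's work it out.
Major scale pattern: W-W-H-W-W-W-H (2-2-1-2-2-2-1 semitones)
Starting from C:
  C + 2 semitones → D
  D + 2 semitones → E
  E + 1 semitone → F
  F + 2 semitones → G
  G + 2 semitones → A
  A + 2 semitones → B
  B + 1 semitone → C
Scale = C D E F G A B


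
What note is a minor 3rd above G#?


Solution.
A 3rd spans 3 letter names, so from G we land on B
A minor 3rd = 3 semitones above G#
Spell B at that pitch: B
= B


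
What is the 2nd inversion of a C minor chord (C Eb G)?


Root position: C Eb G
2nd inversion: move root and 3rd up an octave
Bass note: G
Notes (bottom to top) = G C Eb


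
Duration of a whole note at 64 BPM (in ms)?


One quarter-note beat = 60000 / BPM = 60000 / 64 ms
Whole note = 4 × quarter note
Duration = 4 × 60000 / 64 = 240000 / 64
= 3750.0 ms


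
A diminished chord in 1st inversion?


Let's work it out.
Root position: A C Eb
1st inversion: move root up an octave
Bass note: C
Notes (bottom to top) = C Eb A


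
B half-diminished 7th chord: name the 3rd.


Step by step:
Half-diminished 7th chord = root + minor 3rd + diminished 5th + minor 7th
Seventh chords stack in thirds, so the letter names are B-D-F-A
Root: B
Minor 3rd above B: D
Diminished 5th above B: F
Minor 7th above B: A
The 3rd = D


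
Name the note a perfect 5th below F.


A 5th spans 5 letter names, so from F we land on B
A perfect 5th = 7 semitones below F
Spell B at that pitch: Bb
= Bb


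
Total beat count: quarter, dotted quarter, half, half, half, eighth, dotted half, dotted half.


Reasoning:
Beat values:
  quarter = 1 beat
  dotted quarter = 1.5 beats
  half = 2 beats
  half = 2 beats
  half = 2 beats
  eighth = 0.5 beats
  dotted half = 3 beats
  dotted half = 3 beats
Sum = 1 + 1.5 + 2 + 2 + 2 + 0.5 + 3 + 3
= 15 beats


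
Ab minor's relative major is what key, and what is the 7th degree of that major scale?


Solution.
The relative major shares the key signature and is a minor 3rd above the minor tonic
A minor 3rd above Ab is Cb
→ relative major of Ab minor is Cb major
Cb major scale: Cb Db Eb Fb Gb Ab Bb
= Cb major; 7th degree = Bb


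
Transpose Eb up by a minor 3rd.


minor 3rd: 3 letter names, 3 semitones
Letter: E + 2 → G
Pitch: Eb + 3 semitones, spelled as a G → Gb
= Gb


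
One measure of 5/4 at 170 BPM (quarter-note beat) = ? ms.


Let's work it out.
Quarter-note beat duration = 60000 / 170 ms
Beats per measure (5/4) = 5
One measure = 5 × 60000 / 170 = 300000 / 170 ms
= 1764.7 ms


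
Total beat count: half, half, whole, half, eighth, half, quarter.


Let's work it out.
Beat values:
  half = 2 beats
  half = 2 beats
  whole = 4 beats
  half = 2 beats
  eighth = 0.5 beats
  half = 2 beats
  quarter = 1 beat
Sum = 2 + 2 + 4 + 2 + 0.5 + 2 + 1
= 13.5 beats


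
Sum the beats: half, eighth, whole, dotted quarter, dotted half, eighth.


Step by step:
Beat values:
  half = 2 beats
  eighth = 0.5 beats
  whole = 4 beats
  dotted quarter = 1.5 beats
  dotted half = 3 beats
  eighth = 0.5 beats
Sum = 2 + 0.5 + 4 + 1.5 + 3 + 0.5
= 11.5 beats


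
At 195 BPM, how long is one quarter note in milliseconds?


Reasoning:
One quarter-note beat = 60000 / BPM = 60000 / 195 ms
Duration = 60000 / 195
= 307.7 ms


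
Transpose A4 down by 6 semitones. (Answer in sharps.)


Step by step:
A4: chromatic position 9 in octave 4 → absolute = 4×12 + 9 = 57
Transpose down 6: 57 - 6 = 51
51 = 4×12 + 3 → D# in octave 4
Result = D#4


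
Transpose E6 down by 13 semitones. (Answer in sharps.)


Working:
E6: chromatic position 4 in octave 6 → absolute = 6×12 + 4 = 76
Transpose down 13: 76 - 13 = 63
63 = 5×12 + 3 → D# in octave 5
Result = D#5


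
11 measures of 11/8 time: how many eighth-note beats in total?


Time signature 11/8: the bottom number 8 means the eighth note gets one count
The top number 11 means 11 eighth-note beats per measure
Total = 11 × 11 measures
= 121 eighth-note beats


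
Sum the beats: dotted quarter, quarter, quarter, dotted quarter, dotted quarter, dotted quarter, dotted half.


Solution.
Beat values:
  dotted quarter = 1.5 beats
  quarter = 1 beat
  quarter = 1 beat
  dotted quarter = 1.5 beats
  dotted quarter = 1.5 beats
  dotted quarter = 1.5 beats
  dotted half = 3 beats
Sum = 1.5 + 1 + 1 + 1.5 + 1.5 + 1.5 + 3
= 11 beats


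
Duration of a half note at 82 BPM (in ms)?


One quarter-note beat = 60000 / BPM = 60000 / 82 ms
Half note = 2 × quarter note
Duration = 2 × 60000 / 82 = 120000 / 82
= 1463.4 ms


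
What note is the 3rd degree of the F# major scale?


Step by step:
Major scale pattern: W-W-H-W-W-W-H (2-2-1-2-2-2-1 semitones)
Starting from F#:
  F# + 2 semitones → G#
  G# + 2 semitones → A#
  A# + 1 semitone → B
  B + 2 semitones → C#
  C# + 2 semitones → D#
  D# + 2 semitones → E#
  E# + 1 semitone → F#
Scale: F# G# A# B C# D# E#
Degree 3 = A#


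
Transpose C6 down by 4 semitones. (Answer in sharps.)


Solution.
C6: chromatic position 0 in octave 6 → absolute = 6×12 + 0 = 72
Transpose down 4: 72 - 4 = 68
68 = 5×12 + 8 → G# in octave 5
Result = G#5


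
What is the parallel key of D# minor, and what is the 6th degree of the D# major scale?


Step by step:
Parallel keys share the same tonic but differ in mode
D# minor → parallel is D# major
D# major scale: D# E# F## G# A# B# C##
= D# major; 6th degree = B#


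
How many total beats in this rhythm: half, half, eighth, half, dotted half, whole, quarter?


Solution.
Beat values:
  half = 2 beats
  half = 2 beats
  eighth = 0.5 beats
  half = 2 beats
  dotted half = 3 beats
  whole = 4 beats
  quarter = 1 beat
Sum = 2 + 2 + 0.5 + 2 + 3 + 4 + 1
= 14.5 beats


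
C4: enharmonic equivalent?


Step by step:
Enharmonic notes sound the same pitch but are spelled with different letter names
C and Dbb name the same pitch class
= Dbb4


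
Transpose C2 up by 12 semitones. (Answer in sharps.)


C2: chromatic position 0 in octave 2 → absolute = 2×12 + 0 = 24
Transpose up 12: 24 + 12 = 36
36 = 3×12 + 0 → C in octave 3
Result = C3


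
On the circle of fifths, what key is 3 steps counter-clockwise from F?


Reasoning:
Each counter-clockwise step moves down a perfect 5th (= up a perfect 4th)
From F: F → Bb → Eb → Ab
= Ab


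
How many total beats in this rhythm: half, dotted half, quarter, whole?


Working:
Beat values:
  half = 2 beats
  dotted half = 3 beats
  quarter = 1 beat
  whole = 4 beats
Sum = 2 + 3 + 1 + 4
= 10 beats


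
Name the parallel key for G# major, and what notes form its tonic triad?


Working:
Parallel keys share the same tonic but differ in mode
G# major → parallel is G# minor
Tonic triad of G# minor = G# B D#
= G# minor; triad = G# B D#


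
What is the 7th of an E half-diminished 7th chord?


Half-diminished 7th chord = root + minor 3rd + diminished 5th + minor 7th
Seventh chords stack in thirds, so the letter names are E-G-B-D
Root: E
Minor 3rd above E: G
Diminished 5th above E: Bb
Minor 7th above E: D
The 7th = D


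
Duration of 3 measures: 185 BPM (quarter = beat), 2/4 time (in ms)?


Solution.
Quarter-note beat duration = 60000 / 185 ms
Beats per measure (2/4) = 2
One measure = 2 × 60000 / 185 = 120000 / 185 ms
3 measures = 3 × 120000 / 185 = 360000 / 185
= 1945.9 ms


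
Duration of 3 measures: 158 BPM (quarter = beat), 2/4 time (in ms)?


Let's work it out.
Quarter-note beat duration = 60000 / 158 ms
Beats per measure (2/4) = 2
One measure = 2 × 60000 / 158 = 120000 / 158 ms
3 measures = 3 × 120000 / 158 = 360000 / 158
= 2278.5 ms


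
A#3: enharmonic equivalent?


Enharmonic notes sound the same pitch but are spelled with different letter names
A# and Bb name the same pitch class
= Bb3


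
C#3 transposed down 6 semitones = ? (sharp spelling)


Solution.
C#3: chromatic position 1 in octave 3 → absolute = 3×12 + 1 = 37
Transpose down 6: 37 - 6 = 31
31 = 2×12 + 7 → G in octave 2
Result = G2


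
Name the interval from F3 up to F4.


Working:
Letter names: F → F spans 8 letter names → an octave
Semitones: F3 → F4 = 12 half-steps
An octave of 12 semitones is a perfect octave
= perfect octave


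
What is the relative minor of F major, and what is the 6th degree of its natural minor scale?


Let's work it out.
The relative minor shares the major's key signature and starts on its 6th degree
6th degree = a major 6th above the tonic; a major 6th above F is D
→ relative minor of F major is D minor
D natural minor scale: D E F G A Bb C
= D minor; 6th degree = Bb


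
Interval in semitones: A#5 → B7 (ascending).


Absolute semitone position = octave×12 + chromatic position
A#5: 5×12 + 10 = 70
B7: 7×12 + 11 = 95
Difference = 95 - 70 = 25
= 25 semitones


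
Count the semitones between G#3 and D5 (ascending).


Absolute semitone position = octave×12 + chromatic position
G#3: 3×12 + 8 = 44
D5: 5×12 + 2 = 62
Difference = 62 - 44 = 18
= 18 semitones


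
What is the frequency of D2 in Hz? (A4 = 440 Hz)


Solution.
f = 440 × 2^(n/12) where n = semitones from A4
D2: -31 semitones from A4
f = 440 × 2^(-31/12)
f = 73.42 Hz


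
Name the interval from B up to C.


Let's work it out.
Letter names: B → C spans 2 letter names → a 2nd
Semitones: B → C = 1 half-step
A 2nd of 1 semitone is a minor 2nd
= minor 2nd


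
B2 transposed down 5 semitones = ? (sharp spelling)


Step by step:
B2: chromatic position 11 in octave 2 → absolute = 2×12 + 11 = 35
Transpose down 5: 35 - 5 = 30
30 = 2×12 + 6 → F# in octave 2
Result = F#2


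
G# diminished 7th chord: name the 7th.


Let's work it out.
Diminished 7th chord = root + minor 3rd + diminished 5th + diminished 7th
Seventh chords stack in thirds, so the letter names are G-B-D-F
Root: G#
Minor 3rd above G#: B
Diminished 5th above G#: D
Diminished 7th above G#: F
The 7th = F


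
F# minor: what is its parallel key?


Let's work it out.
Parallel keys share the same tonic but differ in mode
F# minor → parallel is F# major
= F# major


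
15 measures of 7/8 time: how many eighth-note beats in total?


Let's work it out.
Time signature 7/8: the bottom number 8 means the eighth note gets one count
The top number 7 means 7 eighth-note beats per measure
Total = 7 × 15 measures
= 105 eighth-note beats


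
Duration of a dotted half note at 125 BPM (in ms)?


Step by step:
One quarter-note beat = 60000 / BPM = 60000 / 125 ms
Dotted half note = 3 × quarter note
Duration = 3 × 60000 / 125 = 180000 / 125
= 1440.0 ms


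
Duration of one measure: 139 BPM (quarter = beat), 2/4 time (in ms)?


Reasoning:
Quarter-note beat duration = 60000 / 139 ms
Beats per measure (2/4) = 2
One measure = 2 × 60000 / 139 = 120000 / 139 ms
= 863.3 ms


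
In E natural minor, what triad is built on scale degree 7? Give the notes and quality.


Let's work it out.
E natural minor scale: E F# G A B C D
Diatonic triad on degree 7 stacks scale notes 7, 2, 4: D F# A
D→F# = 4 semitones; D→A = 7 semitones → major triad
= D F# A (major)


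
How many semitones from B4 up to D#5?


Reasoning:
Absolute semitone position = octave×12 + chromatic position
B4: 4×12 + 11 = 59
D#5: 5×12 + 3 = 63
Difference = 63 - 59 = 4
= 4 semitones


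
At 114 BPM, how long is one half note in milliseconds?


Working:
One quarter-note beat = 60000 / BPM = 60000 / 114 ms
Half note = 2 × quarter note
Duration = 2 × 60000 / 114 = 120000 / 114
= 1052.6 ms


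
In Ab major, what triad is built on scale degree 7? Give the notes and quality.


Working:
Ab major scale: Ab Bb C Db Eb F G
Diatonic triad on degree 7 stacks scale notes 7, 2, 4: G Bb Db
G→Bb = 3 semitones; G→Db = 6 semitones → diminished triad
= G Bb Db (diminished)


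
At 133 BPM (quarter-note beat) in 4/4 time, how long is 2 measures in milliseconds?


Working:
Quarter-note beat duration = 60000 / 133 ms
Beats per measure (4/4) = 4
One measure = 4 × 60000 / 133 = 240000 / 133 ms
2 measures = 2 × 240000 / 133 = 480000 / 133
= 3609.0 ms


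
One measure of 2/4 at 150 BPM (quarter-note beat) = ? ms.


Working:
Quarter-note beat duration = 60000 / 150 ms
Beats per measure (2/4) = 2
One measure = 2 × 60000 / 150 = 120000 / 150 ms
= 800.0 ms


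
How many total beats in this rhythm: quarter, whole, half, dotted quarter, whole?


Beat values:
  quarter = 1 beat
  whole = 4 beats
  half = 2 beats
  dotted quarter = 1.5 beats
  whole = 4 beats
Sum = 1 + 4 + 2 + 1.5 + 4
= 12.5 beats


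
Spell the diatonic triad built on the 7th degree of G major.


Step by step:
G major scale: G A B C D E F#
Diatonic triad on degree 7 stacks scale notes 7, 2, 4: F# A C
F#→A = 3 semitones; F#→C = 6 semitones → diminished triad
= F# A C (diminished)


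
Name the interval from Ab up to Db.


Working:
Letter names: A → D spans 4 letter names → a 4th
Semitones: Ab → Db = 5 half-steps
A 4th of 5 semitones is a perfect 4th
= perfect 4th


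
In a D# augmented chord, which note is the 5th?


Reasoning:
Augmented triad = root + major 3rd (4 semitones) + augmented 5th (8 semitones)
A triad on D# stacks thirds, so the chord tones use letter names D-F-A
Root: D#
Major 3rd above D#: F##
Augmented 5th above D#: A##
The 5th = A##


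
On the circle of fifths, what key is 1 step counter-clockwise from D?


Let's work it out.
Each counter-clockwise step moves down a perfect 5th (= up a perfect 4th)
From D: D → G
= G


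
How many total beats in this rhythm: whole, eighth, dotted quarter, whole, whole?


Reasoning:
Beat values:
  whole = 4 beats
  eighth = 0.5 beats
  dotted quarter = 1.5 beats
  whole = 4 beats
  whole = 4 beats
Sum = 4 + 0.5 + 1.5 + 4 + 4
= 14 beats


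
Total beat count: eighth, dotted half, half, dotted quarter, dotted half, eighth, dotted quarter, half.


Step by step:
Beat values:
  eighth = 0.5 beats
  dotted half = 3 beats
  half = 2 beats
  dotted quarter = 1.5 beats
  dotted half = 3 beats
  eighth = 0.5 beats
  dotted quarter = 1.5 beats
  half = 2 beats
Sum = 0.5 + 3 + 2 + 1.5 + 3 + 0.5 + 1.5 + 2
= 14 beats


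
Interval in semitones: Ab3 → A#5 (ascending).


Reasoning:
Absolute semitone position = octave×12 + chromatic position
Ab3: 3×12 + 8 = 44
A#5: 5×12 + 10 = 70
Difference = 70 - 44 = 26
= 26 semitones


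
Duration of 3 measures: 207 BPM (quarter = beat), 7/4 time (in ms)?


Reasoning:
Quarter-note beat duration = 60000 / 207 ms
Beats per measure (7/4) = 7
One measure = 7 × 60000 / 207 = 420000 / 207 ms
3 measures = 3 × 420000 / 207 = 1260000 / 207
= 6087.0 ms


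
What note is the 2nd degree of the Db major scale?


Major scale pattern: W-W-H-W-W-W-H (2-2-1-2-2-2-1 semitones)
Starting from Db:
  Db + 2 semitones → Eb
  Eb + 2 semitones → F
  F + 1 semitone → Gb
  Gb + 2 semitones → Ab
  Ab + 2 semitones → Bb
  Bb + 2 semitones → C
  C + 1 semitone → Db
Scale: Db Eb F Gb Ab Bb C
Degree 2 = Eb


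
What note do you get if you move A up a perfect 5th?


perfect 5th: 5 letter names, 7 semitones
Letter: A + 4 → E
Pitch: A + 7 semitones, spelled as an E → E
= E


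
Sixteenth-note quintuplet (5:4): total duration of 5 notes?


Quintuplet: 5 notes occupy the space of 4 sixteenth notes
Space = 4 × 1/4 = 1 beat
Each quintuplet note = 1 / 5 = 1/5 beats
5 notes = 5 × 1/5 = 1
= 1 beat


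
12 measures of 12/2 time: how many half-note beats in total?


Time signature 12/2: the bottom number 2 means the half note gets one count
The top number 12 means 12 half-note beats per measure
Total = 12 × 12 measures
= 144 half-note beats


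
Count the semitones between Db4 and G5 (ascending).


Absolute semitone position = octave×12 + chromatic position
Db4: 4×12 + 1 = 49
G5: 5×12 + 7 = 67
Difference = 67 - 49 = 18
= 18 semitones


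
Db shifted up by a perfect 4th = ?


perfect 4th: 4 letter names, 5 semitones
Letter: D + 3 → G
Pitch: Db + 5 semitones, spelled as a G → Gb
= Gb


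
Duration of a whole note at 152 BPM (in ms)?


Solution.
One quarter-note beat = 60000 / BPM = 60000 / 152 ms
Whole note = 4 × quarter note
Duration = 4 × 60000 / 152 = 240000 / 152
= 1578.9 ms


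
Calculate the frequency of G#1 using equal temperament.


Solution.
f = 440 × 2^(n/12) where n = semitones from A4
G#1: -37 semitones from A4
f = 440 × 2^(-37/12)
f = 51.91 Hz


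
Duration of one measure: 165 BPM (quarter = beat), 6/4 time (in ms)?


Solution.
Quarter-note beat duration = 60000 / 165 ms
Beats per measure (6/4) = 6
One measure = 6 × 60000 / 165 = 360000 / 165 ms
= 2181.8 ms


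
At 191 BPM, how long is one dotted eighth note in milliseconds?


One quarter-note beat = 60000 / BPM = 60000 / 191 ms
Dotted eighth note = 3/4 × quarter note
Duration = 3/4 × 60000 / 191 = 45000 / 191
= 235.6 ms


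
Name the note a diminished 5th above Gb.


Reasoning:
A 5th spans 5 letter names, so from G we land on D
A diminished 5th = 6 semitones above Gb
Spell D at that pitch: Dbb
= Dbb


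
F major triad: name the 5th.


Working:
Major triad = root + major 3rd (4 semitones) + perfect 5th (7 semitones)
A triad on F stacks thirds, so the chord tones use letter names F-A-C
Root: F
Major 3rd above F: A
Perfect 5th above F: C
The 5th = C


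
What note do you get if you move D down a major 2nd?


Solution.
major 2nd: 2 letter names, 2 semitones
Letter: D - 1 → C
Pitch: D - 2 semitones, spelled as a C → C
= C


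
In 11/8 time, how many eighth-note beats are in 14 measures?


Reasoning:
Time signature 11/8: the bottom number 8 means the eighth note gets one count
The top number 11 means 11 eighth-note beats per measure
Total = 11 × 14 measures
= 154 eighth-note beats


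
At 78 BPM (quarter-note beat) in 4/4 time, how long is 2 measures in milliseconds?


Reasoning:
Quarter-note beat duration = 60000 / 78 ms
Beats per measure (4/4) = 4
One measure = 4 × 60000 / 78 = 240000 / 78 ms
2 measures = 2 × 240000 / 78 = 480000 / 78
= 6153.8 ms


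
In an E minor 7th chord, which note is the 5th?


Minor 7th chord = root + minor 3rd + perfect 5th + minor 7th
Seventh chords stack in thirds, so the letter names are E-G-B-D
Root: E
Minor 3rd above E: G
Perfect 5th above E: B
Minor 7th above E: D
The 5th = B


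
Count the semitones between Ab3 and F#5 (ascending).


Absolute semitone position = octave×12 + chromatic position
Ab3: 3×12 + 8 = 44
F#5: 5×12 + 6 = 66
Difference = 66 - 44 = 22
= 22 semitones


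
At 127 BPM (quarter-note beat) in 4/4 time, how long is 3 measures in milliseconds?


Quarter-note beat duration = 60000 / 127 ms
Beats per measure (4/4) = 4
One measure = 4 × 60000 / 127 = 240000 / 127 ms
3 measures = 3 × 240000 / 127 = 720000 / 127
= 5669.3 ms


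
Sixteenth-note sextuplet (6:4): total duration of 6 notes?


Sextuplet: 6 notes occupy the space of 4 sixteenth notes
Space = 4 × 1/4 = 1 beat
Each sextuplet note = 1 / 6 = 1/6 beats
6 notes = 6 × 1/6 = 1
= 1 beat


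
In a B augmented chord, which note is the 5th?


Step by step:
Augmented triad = root + major 3rd (4 semitones) + augmented 5th (8 semitones)
A triad on B stacks thirds, so the chord tones use letter names B-D-F
Root: B
Major 3rd above B: D#
Augmented 5th above B: F##
The 5th = F##


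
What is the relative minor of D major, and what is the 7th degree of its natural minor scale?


The relative minor shares the major's key signature and starts on its 6th degree
6th degree = a major 6th above the tonic; a major 6th above D is B
→ relative minor of D major is B minor
B natural minor scale: B C# D E F# G A
= B minor; 7th degree = A


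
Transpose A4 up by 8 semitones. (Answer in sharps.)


A4: chromatic position 9 in octave 4 → absolute = 4×12 + 9 = 57
Transpose up 8: 57 + 8 = 65
65 = 5×12 + 5 → F in octave 5
Result = F5


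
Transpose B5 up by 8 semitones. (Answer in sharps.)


Reasoning:
B5: chromatic position 11 in octave 5 → absolute = 5×12 + 11 = 71
Transpose up 8: 71 + 8 = 79
79 = 6×12 + 7 → G in octave 6
Result = G6


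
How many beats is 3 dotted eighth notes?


Step by step:
Base eighth note = 1/2 beats
Dot 1 adds half the previous value: +1/4
One dotted eighth = 1/2 + 1/4 = 3/4
3 of them = 3 × 3/4 = 9/4
= 9/4 beats


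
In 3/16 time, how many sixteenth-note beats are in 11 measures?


Solution.
Time signature 3/16: the bottom number 16 means the sixteenth note gets one count
The top number 3 means 3 sixteenth-note beats per measure
Total = 3 × 11 measures
= 33 sixteenth-note beats


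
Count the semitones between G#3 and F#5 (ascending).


Let's work it out.
Absolute semitone position = octave×12 + chromatic position
G#3: 3×12 + 8 = 44
F#5: 5×12 + 6 = 66
Difference = 66 - 44 = 22
= 22 semitones


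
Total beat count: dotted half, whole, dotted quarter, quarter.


Solution.
Beat values:
  dotted half = 3 beats
  whole = 4 beats
  dotted quarter = 1.5 beats
  quarter = 1 beat
Sum = 3 + 4 + 1.5 + 1
= 9.5 beats


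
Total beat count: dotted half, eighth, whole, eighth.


Step by step:
Beat values:
  dotted half = 3 beats
  eighth = 0.5 beats
  whole = 4 beats
  eighth = 0.5 beats
Sum = 3 + 0.5 + 4 + 0.5
= 8 beats


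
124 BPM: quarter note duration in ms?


One quarter-note beat = 60000 / BPM = 60000 / 124 ms
Duration = 60000 / 124
= 483.9 ms


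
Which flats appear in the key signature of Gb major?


Step by step:
Flat major keys: C(0), F(1), Bb(2), Eb(3), Ab(4), Db(5), Gb(6), Cb(7)
Gb major has 6 flats
Order of flats: Bb Eb Ab Db Gb Cb Fb → first 6: Bb, Eb, Ab, Db, Gb, Cb
= Bb, Eb, Ab, Db, Gb, Cb


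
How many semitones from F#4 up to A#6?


Absolute semitone position = octave×12 + chromatic position
F#4: 4×12 + 6 = 54
A#6: 6×12 + 10 = 82
Difference = 82 - 54 = 28
= 28 semitones


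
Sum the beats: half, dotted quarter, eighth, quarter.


Reasoning:
Beat values:
  half = 2 beats
  dotted quarter = 1.5 beats
  eighth = 0.5 beats
  quarter = 1 beat
Sum = 2 + 1.5 + 0.5 + 1
= 5 beats


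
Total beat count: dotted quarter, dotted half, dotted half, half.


Beat values:
  dotted quarter = 1.5 beats
  dotted half = 3 beats
  dotted half = 3 beats
  half = 2 beats
Sum = 1.5 + 3 + 3 + 2
= 9.5 beats


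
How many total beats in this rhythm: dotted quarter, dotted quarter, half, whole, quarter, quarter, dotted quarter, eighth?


Let's work it out.
Beat values:
  dotted quarter = 1.5 beats
  dotted quarter = 1.5 beats
  half = 2 beats
  whole = 4 beats
  quarter = 1 beat
  quarter = 1 beat
  dotted quarter = 1.5 beats
  eighth = 0.5 beats
Sum = 1.5 + 1.5 + 2 + 4 + 1 + 1 + 1.5 + 0.5
= 13 beats


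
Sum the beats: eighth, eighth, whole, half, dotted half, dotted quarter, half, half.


Working:
Beat values:
  eighth = 0.5 beats
  eighth = 0.5 beats
  whole = 4 beats
  half = 2 beats
  dotted half = 3 beats
  dotted quarter = 1.5 beats
  half = 2 beats
  half = 2 beats
Sum = 0.5 + 0.5 + 4 + 2 + 3 + 1.5 + 2 + 2
= 15.5 beats


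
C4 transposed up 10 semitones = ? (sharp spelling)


Step by step:
C4: chromatic position 0 in octave 4 → absolute = 4×12 + 0 = 48
Transpose up 10: 48 + 10 = 58
58 = 4×12 + 10 → A# in octave 4
Result = A#4


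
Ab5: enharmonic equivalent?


Reasoning:
Enharmonic notes sound the same pitch but are spelled with different letter names
Ab and G# name the same pitch class
= G#5


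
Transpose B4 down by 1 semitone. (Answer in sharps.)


B4: chromatic position 11 in octave 4 → absolute = 4×12 + 11 = 59
Transpose down 1: 59 - 1 = 58
58 = 4×12 + 10 → A# in octave 4
Result = A#4


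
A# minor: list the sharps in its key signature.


Working:
Sharp minor keys follow the circle of fifths: A(0), E(1), B(2), F#(3), C#(4), G#(5), D#(6), A#(7)
A# minor has 7 sharps
Order of sharps: F# C# G# D# A# E# B# → first 7: F#, C#, G#, D#, A#, E#, B#
= F#, C#, G#, D#, A#, E#, B#


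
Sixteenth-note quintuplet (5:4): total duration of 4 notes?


Solution.
Quintuplet: 5 notes occupy the space of 4 sixteenth notes
Space = 4 × 1/4 = 1 beat
Each quintuplet note = 1 / 5 = 1/5 beats
4 notes = 4 × 1/5 = 4/5
= 4/5 beats


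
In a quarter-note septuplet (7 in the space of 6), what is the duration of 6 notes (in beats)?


Let's work it out.
Septuplet: 7 notes occupy the space of 6 quarter notes
Space = 6 × 1 = 6 beats
Each septuplet note = 6 / 7 = 6/7 beats
6 notes = 6 × 6/7 = 36/7
= 36/7 beats


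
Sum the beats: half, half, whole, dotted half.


Reasoning:
Beat values:
  half = 2 beats
  half = 2 beats
  whole = 4 beats
  dotted half = 3 beats
Sum = 2 + 2 + 4 + 3
= 11 beats


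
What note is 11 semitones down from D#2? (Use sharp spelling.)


Reasoning:
D#2: chromatic position 3 in octave 2 → absolute = 2×12 + 3 = 27
Transpose down 11: 27 - 11 = 16
16 = 1×12 + 4 → E in octave 1
Result = E1


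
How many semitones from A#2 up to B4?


Absolute semitone position = octave×12 + chromatic position
A#2: 2×12 + 10 = 34
B4: 4×12 + 11 = 59
Difference = 59 - 34 = 25
= 25 semitones


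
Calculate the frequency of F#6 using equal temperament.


Let's work it out.
f = 440 × 2^(n/12) where n = semitones from A4
F#6: 21 semitones from A4
f = 440 × 2^(21/12)
f = 1479.98 Hz


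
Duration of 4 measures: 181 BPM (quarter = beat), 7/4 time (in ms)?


Working:
Quarter-note beat duration = 60000 / 181 ms
Beats per measure (7/4) = 7
One measure = 7 × 60000 / 181 = 420000 / 181 ms
4 measures = 4 × 420000 / 181 = 1680000 / 181
= 9281.8 ms


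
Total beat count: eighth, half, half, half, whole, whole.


Solution.
Beat values:
  eighth = 0.5 beats
  half = 2 beats
  half = 2 beats
  half = 2 beats
  whole = 4 beats
  whole = 4 beats
Sum = 0.5 + 2 + 2 + 2 + 4 + 4
= 14.5 beats


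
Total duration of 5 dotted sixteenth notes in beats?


Base sixteenth note = 1/4 beats
Dot 1 adds half the previous value: +1/8
One dotted sixteenth = 1/4 + 1/8 = 3/8
5 of them = 5 × 3/8 = 15/8
= 15/8 beats


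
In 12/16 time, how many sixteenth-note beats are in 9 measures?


Time signature 12/16: the bottom number 16 means the sixteenth note gets one count
The top number 12 means 12 sixteenth-note beats per measure
Total = 12 × 9 measures
= 108 sixteenth-note beats


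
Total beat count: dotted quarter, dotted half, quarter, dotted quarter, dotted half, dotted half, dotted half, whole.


Let's work it out.
Beat values:
  dotted quarter = 1.5 beats
  dotted half = 3 beats
  quarter = 1 beat
  dotted quarter = 1.5 beats
  dotted half = 3 beats
  dotted half = 3 beats
  dotted half = 3 beats
  whole = 4 beats
Sum = 1.5 + 3 + 1 + 1.5 + 3 + 3 + 3 + 4
= 20 beats


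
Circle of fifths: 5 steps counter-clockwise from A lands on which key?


Let's work it out.
Each counter-clockwise step moves down a perfect 5th (= up a perfect 4th)
From A: A → D → G → C → F → Bb
= Bb


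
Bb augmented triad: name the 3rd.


Solution.
Augmented triad = root + major 3rd (4 semitones) + augmented 5th (8 semitones)
A triad on Bb stacks thirds, so the chord tones use letter names B-D-F
Root: Bb
Major 3rd above Bb: D
Augmented 5th above Bb: F#
The 3rd = D


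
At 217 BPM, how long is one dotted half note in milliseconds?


Working:
One quarter-note beat = 60000 / BPM = 60000 / 217 ms
Dotted half note = 3 × quarter note
Duration = 3 × 60000 / 217 = 180000 / 217
= 829.5 ms


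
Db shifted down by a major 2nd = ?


Step by step:
major 2nd: 2 letter names, 2 semitones
Letter: D - 1 → C
Pitch: Db - 2 semitones, spelled as a C → Cb
= Cb


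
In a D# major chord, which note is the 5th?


Major triad = root + major 3rd (4 semitones) + perfect 5th (7 semitones)
A triad on D# stacks thirds, so the chord tones use letter names D-F-A
Root: D#
Major 3rd above D#: F##
Perfect 5th above D#: A#
The 5th = A#


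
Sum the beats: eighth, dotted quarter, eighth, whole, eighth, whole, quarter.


Beat values:
  eighth = 0.5 beats
  dotted quarter = 1.5 beats
  eighth = 0.5 beats
  whole = 4 beats
  eighth = 0.5 beats
  whole = 4 beats
  quarter = 1 beat
Sum = 0.5 + 1.5 + 0.5 + 4 + 0.5 + 4 + 1
= 12 beats


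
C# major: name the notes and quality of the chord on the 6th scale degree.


C# major scale: C# D# E# F# G# A# B#
Diatonic triad on degree 6 stacks scale notes 6, 1, 3: A# C# E#
A#→C# = 3 semitones; A#→E# = 7 semitones → minor triad
= A# C# E# (minor)


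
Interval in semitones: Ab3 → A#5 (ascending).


Absolute semitone position = octave×12 + chromatic position
Ab3: 3×12 + 8 = 44
A#5: 5×12 + 10 = 70
Difference = 70 - 44 = 26
= 26 semitones


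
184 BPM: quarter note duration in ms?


One quarter-note beat = 60000 / BPM = 60000 / 184 ms
Duration = 60000 / 184
= 326.1 ms


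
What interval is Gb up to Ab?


Letter names: G → A spans 2 letter names → a 2nd
Semitones: Gb → Ab = 2 half-steps
A 2nd of 2 semitones is a major 2nd
= major 2nd


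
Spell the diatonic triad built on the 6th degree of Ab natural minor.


Working:
Ab natural minor scale: Ab Bb Cb Db Eb Fb Gb
Diatonic triad on degree 6 stacks scale notes 6, 1, 3: Fb Ab Cb
Fb→Ab = 4 semitones; Fb→Cb = 7 semitones → major triad
= Fb Ab Cb (major)


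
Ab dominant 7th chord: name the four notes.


Let's work it out.
Dominant 7th chord = root + major 3rd + perfect 5th + minor 7th
Seventh chords stack in thirds, so the letter names are A-C-E-G
Root: Ab
Major 3rd above Ab: C
Perfect 5th above Ab: Eb
Minor 7th above Ab: Gb
Chord = Ab C Eb Gb


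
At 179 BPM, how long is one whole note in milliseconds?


Working:
One quarter-note beat = 60000 / BPM = 60000 / 179 ms
Whole note = 4 × quarter note
Duration = 4 × 60000 / 179 = 240000 / 179
= 1340.8 ms


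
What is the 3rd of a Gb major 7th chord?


Major 7th chord = root + major 3rd + perfect 5th + major 7th
Seventh chords stack in thirds, so the letter names are G-B-D-F
Root: Gb
Major 3rd above Gb: Bb
Perfect 5th above Gb: Db
Major 7th above Gb: F
The 3rd = Bb


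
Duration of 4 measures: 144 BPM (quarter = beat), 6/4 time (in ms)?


Quarter-note beat duration = 60000 / 144 ms
Beats per measure (6/4) = 6
One measure = 6 × 60000 / 144 = 360000 / 144 ms
4 measures = 4 × 360000 / 144 = 1440000 / 144
= 10000.0 ms


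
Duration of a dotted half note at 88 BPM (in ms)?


Step by step:
One quarter-note beat = 60000 / BPM = 60000 / 88 ms
Dotted half note = 3 × quarter note
Duration = 3 × 60000 / 88 = 180000 / 88
= 2045.5 ms


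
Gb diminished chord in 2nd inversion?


Working:
Root position: Gb Bbb Dbb
2nd inversion: move root and 3rd up an octave
Bass note: Dbb
Notes (bottom to top) = Dbb Gb Bbb


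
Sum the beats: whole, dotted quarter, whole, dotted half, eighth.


Working:
Beat values:
  whole = 4 beats
  dotted quarter = 1.5 beats
  whole = 4 beats
  dotted half = 3 beats
  eighth = 0.5 beats
Sum = 4 + 1.5 + 4 + 3 + 0.5
= 13 beats


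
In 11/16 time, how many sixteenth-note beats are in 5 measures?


Step by step:
Time signature 11/16: the bottom number 16 means the sixteenth note gets one count
The top number 11 means 11 sixteenth-note beats per measure
Total = 11 × 5 measures
= 55 sixteenth-note beats


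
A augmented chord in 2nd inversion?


Solution.
Root position: A C# E#
2nd inversion: move root and 3rd up an octave
Bass note: E#
Notes (bottom to top) = E# A C#


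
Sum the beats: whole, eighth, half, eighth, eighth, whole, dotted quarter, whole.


Beat values:
  whole = 4 beats
  eighth = 0.5 beats
  half = 2 beats
  eighth = 0.5 beats
  eighth = 0.5 beats
  whole = 4 beats
  dotted quarter = 1.5 beats
  whole = 4 beats
Sum = 4 + 0.5 + 2 + 0.5 + 0.5 + 4 + 1.5 + 4
= 17 beats


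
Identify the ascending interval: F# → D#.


Letter names: F → D spans 6 letter names → a 6th
Semitones: F# → D# = 9 half-steps
A 6th of 9 semitones is a major 6th
= major 6th


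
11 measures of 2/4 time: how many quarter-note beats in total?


Let's work it out.
Time signature 2/4: the bottom number 4 means the quarter note gets one count
The top number 2 means 2 quarter-note beats per measure
Total = 2 × 11 measures
= 22 quarter-note beats


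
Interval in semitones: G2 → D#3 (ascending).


Step by step:
Absolute semitone position = octave×12 + chromatic position
G2: 2×12 + 7 = 31
D#3: 3×12 + 3 = 39
Difference = 39 - 31 = 8
= 8 semitones


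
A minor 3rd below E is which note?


Let's work it out.
A 3rd spans 3 letter names, so from E we land on C
A minor 3rd = 3 semitones below E
Spell C at that pitch: C#
= C#


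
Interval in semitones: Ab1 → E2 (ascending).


Absolute semitone position = octave×12 + chromatic position
Ab1: 1×12 + 8 = 20
E2: 2×12 + 4 = 28
Difference = 28 - 20 = 8
= 8 semitones


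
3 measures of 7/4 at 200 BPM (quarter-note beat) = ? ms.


Working:
Quarter-note beat duration = 60000 / 200 ms
Beats per measure (7/4) = 7
One measure = 7 × 60000 / 200 = 420000 / 200 ms
3 measures = 3 × 420000 / 200 = 1260000 / 200
= 6300.0 ms


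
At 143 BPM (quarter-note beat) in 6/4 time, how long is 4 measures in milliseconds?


Quarter-note beat duration = 60000 / 143 ms
Beats per measure (6/4) = 6
One measure = 6 × 60000 / 143 = 360000 / 143 ms
4 measures = 4 × 360000 / 143 = 1440000 / 143
= 10069.9 ms


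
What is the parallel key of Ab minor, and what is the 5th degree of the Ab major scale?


Parallel keys share the same tonic but differ in mode
Ab minor → parallel is Ab major
Ab major scale: Ab Bb C Db Eb F G
= Ab major; 5th degree = Eb
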